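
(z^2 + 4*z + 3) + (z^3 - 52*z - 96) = z^3 + z^2 - 48*z - 93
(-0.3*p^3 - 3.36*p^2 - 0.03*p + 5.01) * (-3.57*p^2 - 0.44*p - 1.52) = 1.071*p^5 + 12.1272*p^4 + 2.0415*p^3 - 12.7653*p^2 - 2.1588*p - 7.6152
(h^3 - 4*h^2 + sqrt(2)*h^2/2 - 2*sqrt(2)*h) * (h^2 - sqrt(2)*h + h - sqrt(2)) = h^5 - 3*h^4 - sqrt(2)*h^4/2 - 5*h^3 + 3*sqrt(2)*h^3/2 + 2*sqrt(2)*h^2 + 3*h^2 + 4*h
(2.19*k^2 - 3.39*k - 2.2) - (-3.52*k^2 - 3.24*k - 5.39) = 5.71*k^2 - 0.15*k + 3.19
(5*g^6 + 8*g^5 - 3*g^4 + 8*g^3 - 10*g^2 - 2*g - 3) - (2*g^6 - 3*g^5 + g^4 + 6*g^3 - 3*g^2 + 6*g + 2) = 3*g^6 + 11*g^5 - 4*g^4 + 2*g^3 - 7*g^2 - 8*g - 5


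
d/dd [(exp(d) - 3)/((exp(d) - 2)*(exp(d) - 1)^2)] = -(2*(exp(d) - 3)*(exp(d) - 2) + (exp(d) - 3)*(exp(d) - 1) - (exp(d) - 2)*(exp(d) - 1))*exp(d)/((exp(d) - 2)^2*(exp(d) - 1)^3)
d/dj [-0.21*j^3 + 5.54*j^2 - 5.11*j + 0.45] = -0.63*j^2 + 11.08*j - 5.11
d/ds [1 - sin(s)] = -cos(s)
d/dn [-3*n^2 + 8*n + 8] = 8 - 6*n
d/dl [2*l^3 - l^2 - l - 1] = 6*l^2 - 2*l - 1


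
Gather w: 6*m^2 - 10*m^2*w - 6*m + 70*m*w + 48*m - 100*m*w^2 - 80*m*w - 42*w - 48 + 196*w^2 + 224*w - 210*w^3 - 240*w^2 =6*m^2 + 42*m - 210*w^3 + w^2*(-100*m - 44) + w*(-10*m^2 - 10*m + 182) - 48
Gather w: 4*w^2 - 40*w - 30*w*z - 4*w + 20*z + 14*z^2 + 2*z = 4*w^2 + w*(-30*z - 44) + 14*z^2 + 22*z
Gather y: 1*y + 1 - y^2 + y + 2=-y^2 + 2*y + 3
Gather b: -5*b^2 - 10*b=-5*b^2 - 10*b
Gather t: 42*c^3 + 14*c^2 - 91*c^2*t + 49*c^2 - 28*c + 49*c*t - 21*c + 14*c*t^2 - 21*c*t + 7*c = 42*c^3 + 63*c^2 + 14*c*t^2 - 42*c + t*(-91*c^2 + 28*c)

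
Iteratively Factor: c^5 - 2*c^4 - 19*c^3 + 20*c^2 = (c)*(c^4 - 2*c^3 - 19*c^2 + 20*c) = c^2*(c^3 - 2*c^2 - 19*c + 20) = c^2*(c - 5)*(c^2 + 3*c - 4) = c^2*(c - 5)*(c + 4)*(c - 1)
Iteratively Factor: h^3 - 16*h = (h - 4)*(h^2 + 4*h) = (h - 4)*(h + 4)*(h)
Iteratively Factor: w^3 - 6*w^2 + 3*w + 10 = (w - 5)*(w^2 - w - 2) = (w - 5)*(w - 2)*(w + 1)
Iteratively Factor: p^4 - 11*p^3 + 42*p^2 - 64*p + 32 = (p - 1)*(p^3 - 10*p^2 + 32*p - 32) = (p - 4)*(p - 1)*(p^2 - 6*p + 8) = (p - 4)*(p - 2)*(p - 1)*(p - 4)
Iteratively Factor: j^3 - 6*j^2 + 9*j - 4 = (j - 4)*(j^2 - 2*j + 1) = (j - 4)*(j - 1)*(j - 1)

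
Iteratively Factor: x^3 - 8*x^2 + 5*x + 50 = (x - 5)*(x^2 - 3*x - 10) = (x - 5)*(x + 2)*(x - 5)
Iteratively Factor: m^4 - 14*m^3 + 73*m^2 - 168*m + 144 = (m - 4)*(m^3 - 10*m^2 + 33*m - 36) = (m - 4)*(m - 3)*(m^2 - 7*m + 12) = (m - 4)*(m - 3)^2*(m - 4)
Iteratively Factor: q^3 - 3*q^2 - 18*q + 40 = (q + 4)*(q^2 - 7*q + 10) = (q - 2)*(q + 4)*(q - 5)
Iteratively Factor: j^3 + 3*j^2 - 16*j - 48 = (j - 4)*(j^2 + 7*j + 12) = (j - 4)*(j + 4)*(j + 3)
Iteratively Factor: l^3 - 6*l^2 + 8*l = (l - 4)*(l^2 - 2*l) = (l - 4)*(l - 2)*(l)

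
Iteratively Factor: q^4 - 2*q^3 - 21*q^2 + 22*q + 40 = (q + 4)*(q^3 - 6*q^2 + 3*q + 10) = (q - 5)*(q + 4)*(q^2 - q - 2) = (q - 5)*(q - 2)*(q + 4)*(q + 1)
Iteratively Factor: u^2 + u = (u + 1)*(u)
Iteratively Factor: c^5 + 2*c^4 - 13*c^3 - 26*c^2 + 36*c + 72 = (c + 2)*(c^4 - 13*c^2 + 36) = (c - 3)*(c + 2)*(c^3 + 3*c^2 - 4*c - 12) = (c - 3)*(c - 2)*(c + 2)*(c^2 + 5*c + 6) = (c - 3)*(c - 2)*(c + 2)^2*(c + 3)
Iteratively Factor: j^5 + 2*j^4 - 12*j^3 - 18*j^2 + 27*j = (j - 3)*(j^4 + 5*j^3 + 3*j^2 - 9*j) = j*(j - 3)*(j^3 + 5*j^2 + 3*j - 9) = j*(j - 3)*(j - 1)*(j^2 + 6*j + 9) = j*(j - 3)*(j - 1)*(j + 3)*(j + 3)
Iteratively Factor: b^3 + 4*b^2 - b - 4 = (b + 1)*(b^2 + 3*b - 4) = (b - 1)*(b + 1)*(b + 4)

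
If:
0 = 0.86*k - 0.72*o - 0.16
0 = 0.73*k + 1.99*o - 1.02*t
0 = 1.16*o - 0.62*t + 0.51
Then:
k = 1.04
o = 1.02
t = 2.72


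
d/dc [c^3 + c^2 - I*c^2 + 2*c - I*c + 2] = 3*c^2 + 2*c*(1 - I) + 2 - I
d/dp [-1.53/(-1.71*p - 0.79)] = -2.6163/(1.71*p + 0.79)^2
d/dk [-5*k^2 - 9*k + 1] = -10*k - 9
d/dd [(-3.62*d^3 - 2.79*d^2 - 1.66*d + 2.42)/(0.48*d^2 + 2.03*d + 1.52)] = (-1.7376*d^4 - 14.6972*d^3 - 21.3741*d^2 - 10.8048*d - 7.4358)/(0.2304*d^4 + 1.9488*d^3 + 5.5801*d^2 + 6.1712*d + 2.3104)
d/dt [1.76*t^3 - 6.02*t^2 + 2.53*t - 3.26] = 5.28*t^2 - 12.04*t + 2.53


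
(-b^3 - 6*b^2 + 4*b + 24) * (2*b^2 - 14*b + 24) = -2*b^5 + 2*b^4 + 68*b^3 - 152*b^2 - 240*b + 576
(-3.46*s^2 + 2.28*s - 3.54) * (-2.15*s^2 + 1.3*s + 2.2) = 7.439*s^4 - 9.4*s^3 + 2.963*s^2 + 0.414*s - 7.788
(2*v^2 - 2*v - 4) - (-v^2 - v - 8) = 3*v^2 - v + 4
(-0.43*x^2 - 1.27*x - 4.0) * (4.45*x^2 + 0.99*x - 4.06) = -1.9135*x^4 - 6.0772*x^3 - 17.3115*x^2 + 1.1962*x + 16.24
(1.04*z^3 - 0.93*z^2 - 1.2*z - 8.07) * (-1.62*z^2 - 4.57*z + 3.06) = -1.6848*z^5 - 3.2462*z^4 + 9.3765*z^3 + 15.7116*z^2 + 33.2079*z - 24.6942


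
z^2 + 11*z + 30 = (z + 5)*(z + 6)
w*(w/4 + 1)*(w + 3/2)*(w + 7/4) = w^4/4 + 29*w^3/16 + 125*w^2/32 + 21*w/8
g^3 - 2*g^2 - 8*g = g*(g - 4)*(g + 2)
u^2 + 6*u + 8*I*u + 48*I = (u + 6)*(u + 8*I)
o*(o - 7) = o^2 - 7*o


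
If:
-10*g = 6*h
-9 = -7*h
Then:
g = -27/35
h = 9/7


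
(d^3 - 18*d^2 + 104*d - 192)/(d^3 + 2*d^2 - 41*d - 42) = (d^2 - 12*d + 32)/(d^2 + 8*d + 7)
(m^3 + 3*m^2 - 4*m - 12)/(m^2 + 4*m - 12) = (m^2 + 5*m + 6)/(m + 6)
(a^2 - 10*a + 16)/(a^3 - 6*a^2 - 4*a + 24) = (a - 8)/(a^2 - 4*a - 12)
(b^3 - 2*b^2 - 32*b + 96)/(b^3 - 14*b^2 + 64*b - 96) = (b + 6)/(b - 6)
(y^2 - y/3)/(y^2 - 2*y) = (y - 1/3)/(y - 2)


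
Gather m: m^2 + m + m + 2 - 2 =m^2 + 2*m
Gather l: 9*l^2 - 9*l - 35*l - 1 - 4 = 9*l^2 - 44*l - 5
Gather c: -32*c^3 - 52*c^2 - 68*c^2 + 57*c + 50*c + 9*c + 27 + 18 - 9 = -32*c^3 - 120*c^2 + 116*c + 36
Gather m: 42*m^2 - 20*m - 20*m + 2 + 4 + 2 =42*m^2 - 40*m + 8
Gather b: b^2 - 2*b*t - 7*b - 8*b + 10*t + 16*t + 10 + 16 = b^2 + b*(-2*t - 15) + 26*t + 26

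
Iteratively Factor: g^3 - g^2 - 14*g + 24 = (g + 4)*(g^2 - 5*g + 6) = (g - 2)*(g + 4)*(g - 3)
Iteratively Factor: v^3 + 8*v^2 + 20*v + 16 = (v + 2)*(v^2 + 6*v + 8) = (v + 2)^2*(v + 4)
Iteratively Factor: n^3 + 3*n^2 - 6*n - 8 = (n - 2)*(n^2 + 5*n + 4) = (n - 2)*(n + 1)*(n + 4)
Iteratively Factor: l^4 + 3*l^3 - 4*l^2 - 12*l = (l - 2)*(l^3 + 5*l^2 + 6*l) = (l - 2)*(l + 3)*(l^2 + 2*l) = l*(l - 2)*(l + 3)*(l + 2)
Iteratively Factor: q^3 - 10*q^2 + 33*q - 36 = (q - 3)*(q^2 - 7*q + 12) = (q - 4)*(q - 3)*(q - 3)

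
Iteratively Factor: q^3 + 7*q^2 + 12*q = (q + 3)*(q^2 + 4*q) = (q + 3)*(q + 4)*(q)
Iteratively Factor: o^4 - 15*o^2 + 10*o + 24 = (o - 3)*(o^3 + 3*o^2 - 6*o - 8) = (o - 3)*(o - 2)*(o^2 + 5*o + 4) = (o - 3)*(o - 2)*(o + 4)*(o + 1)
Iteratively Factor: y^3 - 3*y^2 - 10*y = (y)*(y^2 - 3*y - 10) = y*(y + 2)*(y - 5)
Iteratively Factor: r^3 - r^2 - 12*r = (r)*(r^2 - r - 12) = r*(r + 3)*(r - 4)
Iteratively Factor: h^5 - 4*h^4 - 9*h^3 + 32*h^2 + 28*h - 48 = (h + 2)*(h^4 - 6*h^3 + 3*h^2 + 26*h - 24) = (h + 2)^2*(h^3 - 8*h^2 + 19*h - 12) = (h - 1)*(h + 2)^2*(h^2 - 7*h + 12) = (h - 4)*(h - 1)*(h + 2)^2*(h - 3)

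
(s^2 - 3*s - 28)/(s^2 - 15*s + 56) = (s + 4)/(s - 8)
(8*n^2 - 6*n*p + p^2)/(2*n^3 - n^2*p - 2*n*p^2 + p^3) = (-4*n + p)/(-n^2 + p^2)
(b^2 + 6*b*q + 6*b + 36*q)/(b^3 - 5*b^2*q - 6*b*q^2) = (-b^2 - 6*b*q - 6*b - 36*q)/(b*(-b^2 + 5*b*q + 6*q^2))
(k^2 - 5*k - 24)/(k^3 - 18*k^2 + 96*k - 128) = (k + 3)/(k^2 - 10*k + 16)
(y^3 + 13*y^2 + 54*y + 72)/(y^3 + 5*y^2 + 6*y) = (y^2 + 10*y + 24)/(y*(y + 2))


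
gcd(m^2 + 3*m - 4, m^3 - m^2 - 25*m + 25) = m - 1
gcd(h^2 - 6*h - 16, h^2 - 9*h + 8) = h - 8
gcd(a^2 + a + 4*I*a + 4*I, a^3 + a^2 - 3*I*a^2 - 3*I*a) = a + 1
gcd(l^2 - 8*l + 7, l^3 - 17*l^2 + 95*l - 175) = l - 7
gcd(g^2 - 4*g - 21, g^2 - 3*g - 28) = g - 7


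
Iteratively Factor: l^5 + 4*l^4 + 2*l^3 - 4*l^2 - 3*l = (l + 1)*(l^4 + 3*l^3 - l^2 - 3*l) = l*(l + 1)*(l^3 + 3*l^2 - l - 3) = l*(l + 1)^2*(l^2 + 2*l - 3) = l*(l - 1)*(l + 1)^2*(l + 3)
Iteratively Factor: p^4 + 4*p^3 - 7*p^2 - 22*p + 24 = (p + 4)*(p^3 - 7*p + 6) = (p - 2)*(p + 4)*(p^2 + 2*p - 3) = (p - 2)*(p + 3)*(p + 4)*(p - 1)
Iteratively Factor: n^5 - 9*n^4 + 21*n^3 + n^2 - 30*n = (n - 5)*(n^4 - 4*n^3 + n^2 + 6*n) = n*(n - 5)*(n^3 - 4*n^2 + n + 6) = n*(n - 5)*(n + 1)*(n^2 - 5*n + 6) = n*(n - 5)*(n - 3)*(n + 1)*(n - 2)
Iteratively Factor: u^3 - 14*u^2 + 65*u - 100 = (u - 5)*(u^2 - 9*u + 20) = (u - 5)^2*(u - 4)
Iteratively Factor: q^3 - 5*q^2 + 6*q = (q - 3)*(q^2 - 2*q) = (q - 3)*(q - 2)*(q)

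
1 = 1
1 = 1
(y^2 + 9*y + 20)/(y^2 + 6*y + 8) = (y + 5)/(y + 2)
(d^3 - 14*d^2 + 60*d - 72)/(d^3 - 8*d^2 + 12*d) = (d - 6)/d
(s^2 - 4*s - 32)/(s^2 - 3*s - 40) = (s + 4)/(s + 5)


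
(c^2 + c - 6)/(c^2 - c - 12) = (c - 2)/(c - 4)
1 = 1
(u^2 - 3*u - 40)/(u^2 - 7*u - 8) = (u + 5)/(u + 1)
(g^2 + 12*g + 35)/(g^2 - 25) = (g + 7)/(g - 5)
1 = 1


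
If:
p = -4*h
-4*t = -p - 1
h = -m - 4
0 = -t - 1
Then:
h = 5/4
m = -21/4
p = -5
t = -1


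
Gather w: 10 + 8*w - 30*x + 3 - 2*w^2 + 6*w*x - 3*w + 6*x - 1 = -2*w^2 + w*(6*x + 5) - 24*x + 12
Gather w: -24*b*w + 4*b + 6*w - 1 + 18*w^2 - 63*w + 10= 4*b + 18*w^2 + w*(-24*b - 57) + 9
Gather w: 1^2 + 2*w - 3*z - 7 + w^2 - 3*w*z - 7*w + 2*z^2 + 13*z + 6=w^2 + w*(-3*z - 5) + 2*z^2 + 10*z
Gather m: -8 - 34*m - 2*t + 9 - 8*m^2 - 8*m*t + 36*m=-8*m^2 + m*(2 - 8*t) - 2*t + 1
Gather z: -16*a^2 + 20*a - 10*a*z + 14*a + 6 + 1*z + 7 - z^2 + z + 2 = -16*a^2 + 34*a - z^2 + z*(2 - 10*a) + 15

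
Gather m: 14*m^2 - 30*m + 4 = 14*m^2 - 30*m + 4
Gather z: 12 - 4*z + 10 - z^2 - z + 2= -z^2 - 5*z + 24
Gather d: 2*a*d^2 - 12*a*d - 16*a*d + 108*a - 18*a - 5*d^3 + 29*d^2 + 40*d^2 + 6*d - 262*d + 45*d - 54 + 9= 90*a - 5*d^3 + d^2*(2*a + 69) + d*(-28*a - 211) - 45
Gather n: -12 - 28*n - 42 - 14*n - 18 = -42*n - 72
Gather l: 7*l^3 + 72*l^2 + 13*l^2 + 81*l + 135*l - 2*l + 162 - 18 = 7*l^3 + 85*l^2 + 214*l + 144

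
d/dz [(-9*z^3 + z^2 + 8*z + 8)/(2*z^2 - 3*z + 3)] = 2*(-9*z^4 + 27*z^3 - 50*z^2 - 13*z + 24)/(4*z^4 - 12*z^3 + 21*z^2 - 18*z + 9)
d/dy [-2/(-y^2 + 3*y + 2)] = 2*(3 - 2*y)/(-y^2 + 3*y + 2)^2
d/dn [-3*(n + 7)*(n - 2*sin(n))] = -3*n + 3*(n + 7)*(2*cos(n) - 1) + 6*sin(n)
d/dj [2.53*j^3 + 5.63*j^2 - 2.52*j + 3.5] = 7.59*j^2 + 11.26*j - 2.52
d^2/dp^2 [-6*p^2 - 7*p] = -12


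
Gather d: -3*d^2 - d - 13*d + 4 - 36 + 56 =-3*d^2 - 14*d + 24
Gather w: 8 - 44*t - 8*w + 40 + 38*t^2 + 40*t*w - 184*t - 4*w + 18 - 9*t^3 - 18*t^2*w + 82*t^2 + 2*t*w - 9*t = -9*t^3 + 120*t^2 - 237*t + w*(-18*t^2 + 42*t - 12) + 66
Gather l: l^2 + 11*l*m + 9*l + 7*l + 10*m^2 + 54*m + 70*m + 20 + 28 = l^2 + l*(11*m + 16) + 10*m^2 + 124*m + 48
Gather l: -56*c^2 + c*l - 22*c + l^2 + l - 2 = -56*c^2 - 22*c + l^2 + l*(c + 1) - 2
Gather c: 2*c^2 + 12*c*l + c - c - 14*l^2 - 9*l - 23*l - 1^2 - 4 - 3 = 2*c^2 + 12*c*l - 14*l^2 - 32*l - 8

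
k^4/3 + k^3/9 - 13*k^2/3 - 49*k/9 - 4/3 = (k/3 + 1/3)*(k - 4)*(k + 1/3)*(k + 3)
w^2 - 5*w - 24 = (w - 8)*(w + 3)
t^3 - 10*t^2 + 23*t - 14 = (t - 7)*(t - 2)*(t - 1)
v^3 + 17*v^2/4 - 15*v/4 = v*(v - 3/4)*(v + 5)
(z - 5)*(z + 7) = z^2 + 2*z - 35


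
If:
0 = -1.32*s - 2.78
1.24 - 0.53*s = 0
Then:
No Solution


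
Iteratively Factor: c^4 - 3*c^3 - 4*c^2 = (c)*(c^3 - 3*c^2 - 4*c) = c^2*(c^2 - 3*c - 4) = c^2*(c - 4)*(c + 1)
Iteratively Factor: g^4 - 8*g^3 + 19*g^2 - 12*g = (g - 4)*(g^3 - 4*g^2 + 3*g) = (g - 4)*(g - 1)*(g^2 - 3*g) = (g - 4)*(g - 3)*(g - 1)*(g)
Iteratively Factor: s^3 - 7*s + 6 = (s + 3)*(s^2 - 3*s + 2) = (s - 1)*(s + 3)*(s - 2)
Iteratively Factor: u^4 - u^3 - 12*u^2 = (u)*(u^3 - u^2 - 12*u) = u*(u - 4)*(u^2 + 3*u) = u*(u - 4)*(u + 3)*(u)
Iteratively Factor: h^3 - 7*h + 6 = (h - 1)*(h^2 + h - 6) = (h - 2)*(h - 1)*(h + 3)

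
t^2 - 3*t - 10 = (t - 5)*(t + 2)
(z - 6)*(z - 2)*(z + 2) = z^3 - 6*z^2 - 4*z + 24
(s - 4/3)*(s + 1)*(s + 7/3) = s^3 + 2*s^2 - 19*s/9 - 28/9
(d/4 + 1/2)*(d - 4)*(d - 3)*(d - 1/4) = d^4/4 - 21*d^3/16 - 3*d^2/16 + 49*d/8 - 3/2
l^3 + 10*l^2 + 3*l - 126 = (l - 3)*(l + 6)*(l + 7)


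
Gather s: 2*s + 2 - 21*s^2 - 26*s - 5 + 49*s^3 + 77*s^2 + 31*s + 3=49*s^3 + 56*s^2 + 7*s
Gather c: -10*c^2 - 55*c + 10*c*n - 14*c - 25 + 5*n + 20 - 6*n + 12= -10*c^2 + c*(10*n - 69) - n + 7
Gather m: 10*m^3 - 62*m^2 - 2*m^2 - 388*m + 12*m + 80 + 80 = 10*m^3 - 64*m^2 - 376*m + 160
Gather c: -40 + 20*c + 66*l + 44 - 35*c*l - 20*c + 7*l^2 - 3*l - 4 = -35*c*l + 7*l^2 + 63*l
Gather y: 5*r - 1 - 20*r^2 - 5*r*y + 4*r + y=-20*r^2 + 9*r + y*(1 - 5*r) - 1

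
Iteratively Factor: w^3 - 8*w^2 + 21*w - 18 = (w - 2)*(w^2 - 6*w + 9) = (w - 3)*(w - 2)*(w - 3)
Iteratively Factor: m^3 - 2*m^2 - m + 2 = (m - 2)*(m^2 - 1) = (m - 2)*(m + 1)*(m - 1)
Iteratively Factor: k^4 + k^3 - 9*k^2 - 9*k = (k + 3)*(k^3 - 2*k^2 - 3*k) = k*(k + 3)*(k^2 - 2*k - 3) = k*(k - 3)*(k + 3)*(k + 1)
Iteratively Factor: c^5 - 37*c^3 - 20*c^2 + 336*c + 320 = (c - 4)*(c^4 + 4*c^3 - 21*c^2 - 104*c - 80) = (c - 4)*(c + 4)*(c^3 - 21*c - 20) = (c - 5)*(c - 4)*(c + 4)*(c^2 + 5*c + 4) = (c - 5)*(c - 4)*(c + 1)*(c + 4)*(c + 4)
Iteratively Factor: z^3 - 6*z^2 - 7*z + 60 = (z - 4)*(z^2 - 2*z - 15) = (z - 5)*(z - 4)*(z + 3)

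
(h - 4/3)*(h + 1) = h^2 - h/3 - 4/3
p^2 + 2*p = p*(p + 2)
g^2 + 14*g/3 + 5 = (g + 5/3)*(g + 3)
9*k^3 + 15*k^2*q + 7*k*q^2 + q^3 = (k + q)*(3*k + q)^2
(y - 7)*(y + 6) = y^2 - y - 42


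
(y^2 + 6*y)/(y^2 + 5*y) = (y + 6)/(y + 5)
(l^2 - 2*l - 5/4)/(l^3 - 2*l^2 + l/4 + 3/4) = (2*l - 5)/(2*l^2 - 5*l + 3)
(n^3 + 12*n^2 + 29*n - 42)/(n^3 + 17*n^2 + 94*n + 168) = (n - 1)/(n + 4)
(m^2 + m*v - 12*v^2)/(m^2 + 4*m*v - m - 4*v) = (m - 3*v)/(m - 1)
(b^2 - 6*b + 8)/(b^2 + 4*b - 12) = (b - 4)/(b + 6)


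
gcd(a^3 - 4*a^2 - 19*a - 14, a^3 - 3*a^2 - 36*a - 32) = a + 1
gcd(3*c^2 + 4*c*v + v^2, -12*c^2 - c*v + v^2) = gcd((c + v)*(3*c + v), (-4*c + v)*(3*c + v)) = 3*c + v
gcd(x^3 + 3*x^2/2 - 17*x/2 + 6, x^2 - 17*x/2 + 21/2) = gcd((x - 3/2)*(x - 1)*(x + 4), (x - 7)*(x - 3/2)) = x - 3/2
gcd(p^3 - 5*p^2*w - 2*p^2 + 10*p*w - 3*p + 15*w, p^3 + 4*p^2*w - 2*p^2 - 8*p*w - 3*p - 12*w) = p^2 - 2*p - 3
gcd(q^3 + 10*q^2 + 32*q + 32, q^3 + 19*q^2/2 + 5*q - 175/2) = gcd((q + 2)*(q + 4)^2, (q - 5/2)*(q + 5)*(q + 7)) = 1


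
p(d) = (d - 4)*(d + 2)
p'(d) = 2*d - 2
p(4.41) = 2.63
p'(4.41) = 6.82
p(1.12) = -8.99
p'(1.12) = 0.24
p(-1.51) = -2.70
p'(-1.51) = -5.02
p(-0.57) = -6.54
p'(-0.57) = -3.14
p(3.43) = -3.10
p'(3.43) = 4.86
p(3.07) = -4.72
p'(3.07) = 4.14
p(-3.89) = 14.91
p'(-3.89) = -9.78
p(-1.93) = -0.42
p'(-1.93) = -5.86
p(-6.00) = 40.00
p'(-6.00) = -14.00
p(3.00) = -5.00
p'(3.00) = 4.00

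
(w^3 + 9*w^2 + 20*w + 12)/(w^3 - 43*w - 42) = (w + 2)/(w - 7)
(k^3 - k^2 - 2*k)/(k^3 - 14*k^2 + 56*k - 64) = k*(k + 1)/(k^2 - 12*k + 32)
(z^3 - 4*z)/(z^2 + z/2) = 2*(z^2 - 4)/(2*z + 1)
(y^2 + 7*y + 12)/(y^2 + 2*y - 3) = (y + 4)/(y - 1)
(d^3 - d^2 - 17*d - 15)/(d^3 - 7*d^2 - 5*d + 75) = (d + 1)/(d - 5)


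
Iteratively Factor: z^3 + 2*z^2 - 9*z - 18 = (z + 2)*(z^2 - 9) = (z - 3)*(z + 2)*(z + 3)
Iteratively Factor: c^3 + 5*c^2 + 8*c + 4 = (c + 1)*(c^2 + 4*c + 4) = (c + 1)*(c + 2)*(c + 2)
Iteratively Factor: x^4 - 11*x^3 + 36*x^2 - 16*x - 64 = (x - 4)*(x^3 - 7*x^2 + 8*x + 16) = (x - 4)*(x + 1)*(x^2 - 8*x + 16) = (x - 4)^2*(x + 1)*(x - 4)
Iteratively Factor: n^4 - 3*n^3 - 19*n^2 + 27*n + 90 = (n - 5)*(n^3 + 2*n^2 - 9*n - 18) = (n - 5)*(n + 2)*(n^2 - 9) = (n - 5)*(n + 2)*(n + 3)*(n - 3)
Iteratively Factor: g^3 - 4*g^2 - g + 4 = (g - 1)*(g^2 - 3*g - 4) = (g - 1)*(g + 1)*(g - 4)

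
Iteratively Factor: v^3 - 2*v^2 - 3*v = (v + 1)*(v^2 - 3*v) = v*(v + 1)*(v - 3)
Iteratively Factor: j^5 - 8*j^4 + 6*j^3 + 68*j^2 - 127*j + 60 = (j - 1)*(j^4 - 7*j^3 - j^2 + 67*j - 60) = (j - 1)*(j + 3)*(j^3 - 10*j^2 + 29*j - 20) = (j - 1)^2*(j + 3)*(j^2 - 9*j + 20) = (j - 4)*(j - 1)^2*(j + 3)*(j - 5)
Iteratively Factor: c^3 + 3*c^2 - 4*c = (c + 4)*(c^2 - c) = (c - 1)*(c + 4)*(c)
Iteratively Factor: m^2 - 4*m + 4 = (m - 2)*(m - 2)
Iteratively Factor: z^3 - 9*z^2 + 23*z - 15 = (z - 3)*(z^2 - 6*z + 5) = (z - 5)*(z - 3)*(z - 1)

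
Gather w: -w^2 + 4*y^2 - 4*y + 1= -w^2 + 4*y^2 - 4*y + 1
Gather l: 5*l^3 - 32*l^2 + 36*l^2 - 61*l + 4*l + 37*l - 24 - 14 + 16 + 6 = 5*l^3 + 4*l^2 - 20*l - 16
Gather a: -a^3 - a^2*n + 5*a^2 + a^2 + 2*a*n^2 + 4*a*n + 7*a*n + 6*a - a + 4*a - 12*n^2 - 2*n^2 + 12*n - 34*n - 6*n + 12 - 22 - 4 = -a^3 + a^2*(6 - n) + a*(2*n^2 + 11*n + 9) - 14*n^2 - 28*n - 14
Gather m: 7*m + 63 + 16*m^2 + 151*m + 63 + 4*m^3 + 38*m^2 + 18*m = 4*m^3 + 54*m^2 + 176*m + 126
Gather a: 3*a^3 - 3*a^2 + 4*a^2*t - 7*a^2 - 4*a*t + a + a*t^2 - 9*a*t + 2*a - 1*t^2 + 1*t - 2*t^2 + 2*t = 3*a^3 + a^2*(4*t - 10) + a*(t^2 - 13*t + 3) - 3*t^2 + 3*t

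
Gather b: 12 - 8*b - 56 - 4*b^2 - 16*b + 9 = -4*b^2 - 24*b - 35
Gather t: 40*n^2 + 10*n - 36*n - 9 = 40*n^2 - 26*n - 9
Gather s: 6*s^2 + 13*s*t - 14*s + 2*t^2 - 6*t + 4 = 6*s^2 + s*(13*t - 14) + 2*t^2 - 6*t + 4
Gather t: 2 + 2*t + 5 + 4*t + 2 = 6*t + 9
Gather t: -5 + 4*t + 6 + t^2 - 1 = t^2 + 4*t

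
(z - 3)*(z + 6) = z^2 + 3*z - 18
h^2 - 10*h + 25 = (h - 5)^2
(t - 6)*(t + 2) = t^2 - 4*t - 12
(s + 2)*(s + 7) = s^2 + 9*s + 14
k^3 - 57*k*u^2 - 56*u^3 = (k - 8*u)*(k + u)*(k + 7*u)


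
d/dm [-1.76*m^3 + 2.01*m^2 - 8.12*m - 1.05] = -5.28*m^2 + 4.02*m - 8.12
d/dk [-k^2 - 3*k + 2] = -2*k - 3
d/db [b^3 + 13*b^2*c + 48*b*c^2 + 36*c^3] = 3*b^2 + 26*b*c + 48*c^2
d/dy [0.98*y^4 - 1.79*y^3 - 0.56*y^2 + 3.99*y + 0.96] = 3.92*y^3 - 5.37*y^2 - 1.12*y + 3.99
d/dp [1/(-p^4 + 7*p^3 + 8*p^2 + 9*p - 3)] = (4*p^3 - 21*p^2 - 16*p - 9)/(-p^4 + 7*p^3 + 8*p^2 + 9*p - 3)^2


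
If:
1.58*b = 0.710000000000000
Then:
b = 0.45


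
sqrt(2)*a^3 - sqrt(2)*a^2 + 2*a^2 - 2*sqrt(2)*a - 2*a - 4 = (a - 2)*(a + sqrt(2))*(sqrt(2)*a + sqrt(2))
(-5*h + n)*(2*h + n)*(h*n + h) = -10*h^3*n - 10*h^3 - 3*h^2*n^2 - 3*h^2*n + h*n^3 + h*n^2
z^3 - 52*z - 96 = (z - 8)*(z + 2)*(z + 6)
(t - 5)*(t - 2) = t^2 - 7*t + 10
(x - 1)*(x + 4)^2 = x^3 + 7*x^2 + 8*x - 16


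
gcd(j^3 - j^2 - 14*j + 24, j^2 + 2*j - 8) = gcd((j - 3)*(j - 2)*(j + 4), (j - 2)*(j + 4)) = j^2 + 2*j - 8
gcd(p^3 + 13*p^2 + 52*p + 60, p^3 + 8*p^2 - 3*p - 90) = p^2 + 11*p + 30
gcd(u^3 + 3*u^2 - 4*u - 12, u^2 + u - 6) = u^2 + u - 6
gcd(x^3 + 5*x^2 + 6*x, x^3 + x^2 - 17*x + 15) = 1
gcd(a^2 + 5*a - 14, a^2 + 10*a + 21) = a + 7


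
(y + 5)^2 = y^2 + 10*y + 25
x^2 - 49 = (x - 7)*(x + 7)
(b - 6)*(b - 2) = b^2 - 8*b + 12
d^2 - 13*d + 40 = (d - 8)*(d - 5)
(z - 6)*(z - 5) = z^2 - 11*z + 30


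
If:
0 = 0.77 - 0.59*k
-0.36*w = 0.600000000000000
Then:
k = 1.31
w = -1.67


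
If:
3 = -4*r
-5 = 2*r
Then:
No Solution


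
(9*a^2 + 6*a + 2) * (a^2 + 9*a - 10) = 9*a^4 + 87*a^3 - 34*a^2 - 42*a - 20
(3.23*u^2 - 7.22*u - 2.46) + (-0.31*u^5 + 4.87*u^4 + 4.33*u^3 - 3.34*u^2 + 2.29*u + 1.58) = -0.31*u^5 + 4.87*u^4 + 4.33*u^3 - 0.11*u^2 - 4.93*u - 0.88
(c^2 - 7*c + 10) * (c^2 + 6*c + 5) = c^4 - c^3 - 27*c^2 + 25*c + 50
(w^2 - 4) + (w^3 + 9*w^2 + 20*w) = w^3 + 10*w^2 + 20*w - 4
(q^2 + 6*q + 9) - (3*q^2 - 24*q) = -2*q^2 + 30*q + 9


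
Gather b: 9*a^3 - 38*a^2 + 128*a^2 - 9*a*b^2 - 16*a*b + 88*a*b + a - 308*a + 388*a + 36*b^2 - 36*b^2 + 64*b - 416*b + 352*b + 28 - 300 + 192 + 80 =9*a^3 + 90*a^2 - 9*a*b^2 + 72*a*b + 81*a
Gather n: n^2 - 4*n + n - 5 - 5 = n^2 - 3*n - 10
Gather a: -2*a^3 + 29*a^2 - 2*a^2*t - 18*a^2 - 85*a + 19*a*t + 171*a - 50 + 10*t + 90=-2*a^3 + a^2*(11 - 2*t) + a*(19*t + 86) + 10*t + 40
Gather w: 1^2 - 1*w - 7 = -w - 6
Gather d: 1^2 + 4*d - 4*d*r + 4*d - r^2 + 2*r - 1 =d*(8 - 4*r) - r^2 + 2*r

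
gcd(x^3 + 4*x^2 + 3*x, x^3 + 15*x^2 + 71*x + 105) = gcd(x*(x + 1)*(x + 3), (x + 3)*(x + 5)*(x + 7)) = x + 3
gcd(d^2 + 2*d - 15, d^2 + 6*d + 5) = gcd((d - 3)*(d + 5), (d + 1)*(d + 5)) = d + 5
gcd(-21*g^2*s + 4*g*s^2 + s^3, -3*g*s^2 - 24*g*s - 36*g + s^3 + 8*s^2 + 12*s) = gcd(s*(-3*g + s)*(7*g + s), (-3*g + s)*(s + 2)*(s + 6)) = -3*g + s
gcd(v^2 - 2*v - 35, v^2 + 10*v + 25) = v + 5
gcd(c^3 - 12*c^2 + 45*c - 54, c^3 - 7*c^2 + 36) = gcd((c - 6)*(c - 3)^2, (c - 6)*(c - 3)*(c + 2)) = c^2 - 9*c + 18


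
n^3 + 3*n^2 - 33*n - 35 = (n - 5)*(n + 1)*(n + 7)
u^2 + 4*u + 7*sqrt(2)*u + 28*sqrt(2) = (u + 4)*(u + 7*sqrt(2))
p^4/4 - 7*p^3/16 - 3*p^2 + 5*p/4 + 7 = (p/4 + 1/2)*(p - 4)*(p - 7/4)*(p + 2)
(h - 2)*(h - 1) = h^2 - 3*h + 2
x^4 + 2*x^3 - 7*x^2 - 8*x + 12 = (x - 2)*(x - 1)*(x + 2)*(x + 3)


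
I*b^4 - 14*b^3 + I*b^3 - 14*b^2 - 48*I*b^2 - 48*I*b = b*(b + 6*I)*(b + 8*I)*(I*b + I)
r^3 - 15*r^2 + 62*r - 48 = (r - 8)*(r - 6)*(r - 1)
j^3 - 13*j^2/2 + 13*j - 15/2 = (j - 3)*(j - 5/2)*(j - 1)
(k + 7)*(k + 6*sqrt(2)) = k^2 + 7*k + 6*sqrt(2)*k + 42*sqrt(2)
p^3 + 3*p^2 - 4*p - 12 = (p - 2)*(p + 2)*(p + 3)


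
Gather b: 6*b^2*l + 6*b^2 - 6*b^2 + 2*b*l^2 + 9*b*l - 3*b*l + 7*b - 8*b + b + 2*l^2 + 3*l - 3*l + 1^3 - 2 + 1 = 6*b^2*l + b*(2*l^2 + 6*l) + 2*l^2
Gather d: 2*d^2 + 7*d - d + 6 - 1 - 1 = 2*d^2 + 6*d + 4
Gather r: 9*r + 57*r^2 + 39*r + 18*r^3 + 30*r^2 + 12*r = 18*r^3 + 87*r^2 + 60*r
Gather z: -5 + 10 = 5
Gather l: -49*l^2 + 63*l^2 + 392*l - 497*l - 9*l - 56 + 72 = 14*l^2 - 114*l + 16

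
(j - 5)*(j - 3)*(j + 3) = j^3 - 5*j^2 - 9*j + 45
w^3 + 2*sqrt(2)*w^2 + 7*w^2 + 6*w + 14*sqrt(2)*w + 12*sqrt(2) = (w + 1)*(w + 6)*(w + 2*sqrt(2))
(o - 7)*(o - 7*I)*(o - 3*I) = o^3 - 7*o^2 - 10*I*o^2 - 21*o + 70*I*o + 147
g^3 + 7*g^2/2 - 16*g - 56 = (g - 4)*(g + 7/2)*(g + 4)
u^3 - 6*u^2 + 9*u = u*(u - 3)^2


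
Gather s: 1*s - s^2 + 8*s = -s^2 + 9*s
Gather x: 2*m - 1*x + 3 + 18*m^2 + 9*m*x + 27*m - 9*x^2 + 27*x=18*m^2 + 29*m - 9*x^2 + x*(9*m + 26) + 3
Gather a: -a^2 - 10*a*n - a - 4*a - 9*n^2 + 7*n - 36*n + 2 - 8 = -a^2 + a*(-10*n - 5) - 9*n^2 - 29*n - 6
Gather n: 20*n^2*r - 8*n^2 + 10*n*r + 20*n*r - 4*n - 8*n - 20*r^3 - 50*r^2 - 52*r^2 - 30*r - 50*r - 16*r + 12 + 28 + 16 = n^2*(20*r - 8) + n*(30*r - 12) - 20*r^3 - 102*r^2 - 96*r + 56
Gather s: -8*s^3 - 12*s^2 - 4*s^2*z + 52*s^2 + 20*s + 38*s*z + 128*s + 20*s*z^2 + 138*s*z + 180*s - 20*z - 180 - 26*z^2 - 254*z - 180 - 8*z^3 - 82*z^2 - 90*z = -8*s^3 + s^2*(40 - 4*z) + s*(20*z^2 + 176*z + 328) - 8*z^3 - 108*z^2 - 364*z - 360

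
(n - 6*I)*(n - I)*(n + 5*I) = n^3 - 2*I*n^2 + 29*n - 30*I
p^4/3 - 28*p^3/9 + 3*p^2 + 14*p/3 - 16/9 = (p/3 + 1/3)*(p - 8)*(p - 2)*(p - 1/3)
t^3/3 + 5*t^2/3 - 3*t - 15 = (t/3 + 1)*(t - 3)*(t + 5)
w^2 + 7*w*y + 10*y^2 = (w + 2*y)*(w + 5*y)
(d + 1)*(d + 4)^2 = d^3 + 9*d^2 + 24*d + 16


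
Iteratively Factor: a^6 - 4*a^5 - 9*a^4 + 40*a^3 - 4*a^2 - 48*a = (a - 4)*(a^5 - 9*a^3 + 4*a^2 + 12*a) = (a - 4)*(a + 1)*(a^4 - a^3 - 8*a^2 + 12*a) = (a - 4)*(a - 2)*(a + 1)*(a^3 + a^2 - 6*a) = a*(a - 4)*(a - 2)*(a + 1)*(a^2 + a - 6) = a*(a - 4)*(a - 2)*(a + 1)*(a + 3)*(a - 2)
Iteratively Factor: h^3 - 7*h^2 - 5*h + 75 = (h + 3)*(h^2 - 10*h + 25) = (h - 5)*(h + 3)*(h - 5)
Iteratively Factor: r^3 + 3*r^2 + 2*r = (r)*(r^2 + 3*r + 2) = r*(r + 1)*(r + 2)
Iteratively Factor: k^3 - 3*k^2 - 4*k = (k + 1)*(k^2 - 4*k) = k*(k + 1)*(k - 4)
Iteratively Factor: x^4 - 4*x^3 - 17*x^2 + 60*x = (x - 5)*(x^3 + x^2 - 12*x) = (x - 5)*(x - 3)*(x^2 + 4*x) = x*(x - 5)*(x - 3)*(x + 4)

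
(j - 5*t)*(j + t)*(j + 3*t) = j^3 - j^2*t - 17*j*t^2 - 15*t^3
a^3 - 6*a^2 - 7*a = a*(a - 7)*(a + 1)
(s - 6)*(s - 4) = s^2 - 10*s + 24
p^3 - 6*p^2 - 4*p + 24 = (p - 6)*(p - 2)*(p + 2)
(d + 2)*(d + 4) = d^2 + 6*d + 8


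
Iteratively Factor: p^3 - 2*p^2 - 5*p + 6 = (p + 2)*(p^2 - 4*p + 3) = (p - 1)*(p + 2)*(p - 3)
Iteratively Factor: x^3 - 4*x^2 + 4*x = (x - 2)*(x^2 - 2*x) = (x - 2)^2*(x)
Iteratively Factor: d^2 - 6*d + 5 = (d - 1)*(d - 5)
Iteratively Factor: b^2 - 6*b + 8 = (b - 4)*(b - 2)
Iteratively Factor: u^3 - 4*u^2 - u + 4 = (u + 1)*(u^2 - 5*u + 4) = (u - 4)*(u + 1)*(u - 1)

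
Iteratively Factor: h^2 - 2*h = (h)*(h - 2)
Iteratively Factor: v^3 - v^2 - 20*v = (v)*(v^2 - v - 20) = v*(v + 4)*(v - 5)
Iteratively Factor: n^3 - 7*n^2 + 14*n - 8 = (n - 2)*(n^2 - 5*n + 4) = (n - 2)*(n - 1)*(n - 4)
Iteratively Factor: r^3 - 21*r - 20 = (r + 1)*(r^2 - r - 20) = (r - 5)*(r + 1)*(r + 4)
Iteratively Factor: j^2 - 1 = (j + 1)*(j - 1)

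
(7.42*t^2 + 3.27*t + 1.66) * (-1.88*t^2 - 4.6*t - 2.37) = -13.9496*t^4 - 40.2796*t^3 - 35.7482*t^2 - 15.3859*t - 3.9342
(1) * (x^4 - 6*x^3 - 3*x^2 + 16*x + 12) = x^4 - 6*x^3 - 3*x^2 + 16*x + 12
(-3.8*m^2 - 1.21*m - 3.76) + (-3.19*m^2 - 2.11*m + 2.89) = -6.99*m^2 - 3.32*m - 0.87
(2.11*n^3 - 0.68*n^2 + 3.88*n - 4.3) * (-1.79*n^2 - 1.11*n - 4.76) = -3.7769*n^5 - 1.1249*n^4 - 16.234*n^3 + 6.627*n^2 - 13.6958*n + 20.468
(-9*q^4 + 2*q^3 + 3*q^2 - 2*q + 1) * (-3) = 27*q^4 - 6*q^3 - 9*q^2 + 6*q - 3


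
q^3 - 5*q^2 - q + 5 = (q - 5)*(q - 1)*(q + 1)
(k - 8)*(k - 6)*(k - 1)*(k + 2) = k^4 - 13*k^3 + 32*k^2 + 76*k - 96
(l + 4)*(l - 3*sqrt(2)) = l^2 - 3*sqrt(2)*l + 4*l - 12*sqrt(2)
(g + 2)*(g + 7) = g^2 + 9*g + 14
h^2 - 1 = (h - 1)*(h + 1)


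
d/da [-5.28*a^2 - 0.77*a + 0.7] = -10.56*a - 0.77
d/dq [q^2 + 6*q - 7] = 2*q + 6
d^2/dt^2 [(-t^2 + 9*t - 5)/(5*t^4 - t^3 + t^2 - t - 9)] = 2*(-75*t^8 + 1365*t^7 - 1606*t^6 + 507*t^5 - 684*t^4 + 4202*t^3 - 1893*t^2 + 393*t - 212)/(125*t^12 - 75*t^11 + 90*t^10 - 106*t^9 - 627*t^8 + 234*t^7 - 275*t^6 + 318*t^5 + 1137*t^4 - 190*t^3 + 216*t^2 - 243*t - 729)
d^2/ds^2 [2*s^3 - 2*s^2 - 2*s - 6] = 12*s - 4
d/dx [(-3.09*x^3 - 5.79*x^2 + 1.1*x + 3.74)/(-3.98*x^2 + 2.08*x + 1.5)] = (12.2982*x^4 - 12.8544*x^3 - 21.5702*x^2 + 12.4004*x - 6.1292)/(15.8404*x^4 - 16.5568*x^3 - 7.6136*x^2 + 6.24*x + 2.25)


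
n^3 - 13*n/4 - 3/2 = (n - 2)*(n + 1/2)*(n + 3/2)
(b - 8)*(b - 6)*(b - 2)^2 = b^4 - 18*b^3 + 108*b^2 - 248*b + 192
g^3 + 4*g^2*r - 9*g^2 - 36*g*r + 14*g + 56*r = (g - 7)*(g - 2)*(g + 4*r)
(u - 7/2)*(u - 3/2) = u^2 - 5*u + 21/4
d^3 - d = d*(d - 1)*(d + 1)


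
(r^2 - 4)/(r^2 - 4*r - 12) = (r - 2)/(r - 6)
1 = 1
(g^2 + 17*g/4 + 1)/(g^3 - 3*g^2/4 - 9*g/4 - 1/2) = (g + 4)/(g^2 - g - 2)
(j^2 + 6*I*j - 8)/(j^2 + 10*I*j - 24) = (j + 2*I)/(j + 6*I)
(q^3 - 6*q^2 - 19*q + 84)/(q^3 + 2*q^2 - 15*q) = (q^2 - 3*q - 28)/(q*(q + 5))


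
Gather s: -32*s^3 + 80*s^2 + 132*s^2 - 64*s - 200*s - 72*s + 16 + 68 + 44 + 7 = -32*s^3 + 212*s^2 - 336*s + 135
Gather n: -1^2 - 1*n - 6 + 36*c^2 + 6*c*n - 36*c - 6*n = 36*c^2 - 36*c + n*(6*c - 7) - 7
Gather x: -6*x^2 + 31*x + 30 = -6*x^2 + 31*x + 30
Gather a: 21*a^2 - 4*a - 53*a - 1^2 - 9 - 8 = 21*a^2 - 57*a - 18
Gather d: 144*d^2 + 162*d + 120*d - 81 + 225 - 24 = 144*d^2 + 282*d + 120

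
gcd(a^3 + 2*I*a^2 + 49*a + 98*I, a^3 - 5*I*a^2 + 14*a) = a^2 - 5*I*a + 14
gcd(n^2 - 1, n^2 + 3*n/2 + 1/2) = n + 1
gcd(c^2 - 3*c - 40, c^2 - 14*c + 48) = c - 8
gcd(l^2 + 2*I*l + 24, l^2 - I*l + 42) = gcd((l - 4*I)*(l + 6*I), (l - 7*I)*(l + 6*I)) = l + 6*I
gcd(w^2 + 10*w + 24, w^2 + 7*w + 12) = w + 4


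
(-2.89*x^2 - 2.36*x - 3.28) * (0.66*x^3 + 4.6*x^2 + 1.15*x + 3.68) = -1.9074*x^5 - 14.8516*x^4 - 16.3443*x^3 - 28.4372*x^2 - 12.4568*x - 12.0704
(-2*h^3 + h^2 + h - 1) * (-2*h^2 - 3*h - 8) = 4*h^5 + 4*h^4 + 11*h^3 - 9*h^2 - 5*h + 8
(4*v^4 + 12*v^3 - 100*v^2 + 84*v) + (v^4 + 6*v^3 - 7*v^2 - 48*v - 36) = 5*v^4 + 18*v^3 - 107*v^2 + 36*v - 36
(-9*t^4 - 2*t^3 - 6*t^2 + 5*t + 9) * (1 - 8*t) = 72*t^5 + 7*t^4 + 46*t^3 - 46*t^2 - 67*t + 9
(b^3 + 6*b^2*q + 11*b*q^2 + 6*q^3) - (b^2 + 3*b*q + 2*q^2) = b^3 + 6*b^2*q - b^2 + 11*b*q^2 - 3*b*q + 6*q^3 - 2*q^2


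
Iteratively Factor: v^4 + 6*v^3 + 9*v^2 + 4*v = (v + 1)*(v^3 + 5*v^2 + 4*v) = (v + 1)^2*(v^2 + 4*v) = v*(v + 1)^2*(v + 4)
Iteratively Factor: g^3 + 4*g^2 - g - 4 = (g + 1)*(g^2 + 3*g - 4) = (g + 1)*(g + 4)*(g - 1)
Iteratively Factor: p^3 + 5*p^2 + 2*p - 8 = (p - 1)*(p^2 + 6*p + 8) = (p - 1)*(p + 2)*(p + 4)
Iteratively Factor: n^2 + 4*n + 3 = (n + 3)*(n + 1)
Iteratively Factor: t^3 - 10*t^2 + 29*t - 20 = (t - 5)*(t^2 - 5*t + 4) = (t - 5)*(t - 4)*(t - 1)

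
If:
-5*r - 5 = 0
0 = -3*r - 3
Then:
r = -1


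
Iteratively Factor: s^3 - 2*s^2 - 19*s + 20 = (s + 4)*(s^2 - 6*s + 5) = (s - 5)*(s + 4)*(s - 1)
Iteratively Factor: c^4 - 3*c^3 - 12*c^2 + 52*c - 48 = (c - 2)*(c^3 - c^2 - 14*c + 24) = (c - 2)*(c + 4)*(c^2 - 5*c + 6) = (c - 3)*(c - 2)*(c + 4)*(c - 2)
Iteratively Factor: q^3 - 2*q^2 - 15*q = (q + 3)*(q^2 - 5*q) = q*(q + 3)*(q - 5)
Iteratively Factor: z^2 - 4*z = (z)*(z - 4)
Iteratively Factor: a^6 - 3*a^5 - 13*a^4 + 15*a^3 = (a)*(a^5 - 3*a^4 - 13*a^3 + 15*a^2) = a^2*(a^4 - 3*a^3 - 13*a^2 + 15*a) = a^2*(a + 3)*(a^3 - 6*a^2 + 5*a) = a^3*(a + 3)*(a^2 - 6*a + 5) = a^3*(a - 5)*(a + 3)*(a - 1)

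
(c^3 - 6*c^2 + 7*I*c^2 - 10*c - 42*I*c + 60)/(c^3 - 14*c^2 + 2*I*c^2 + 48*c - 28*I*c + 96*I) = (c + 5*I)/(c - 8)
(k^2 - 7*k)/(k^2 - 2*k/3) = 3*(k - 7)/(3*k - 2)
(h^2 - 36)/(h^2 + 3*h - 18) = (h - 6)/(h - 3)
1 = 1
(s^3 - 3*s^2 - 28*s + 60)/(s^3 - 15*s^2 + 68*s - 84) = (s + 5)/(s - 7)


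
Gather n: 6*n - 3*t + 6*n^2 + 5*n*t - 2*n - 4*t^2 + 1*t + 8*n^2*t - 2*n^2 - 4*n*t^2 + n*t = n^2*(8*t + 4) + n*(-4*t^2 + 6*t + 4) - 4*t^2 - 2*t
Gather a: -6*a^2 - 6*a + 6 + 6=-6*a^2 - 6*a + 12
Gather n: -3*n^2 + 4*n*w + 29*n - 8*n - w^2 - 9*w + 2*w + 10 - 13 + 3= -3*n^2 + n*(4*w + 21) - w^2 - 7*w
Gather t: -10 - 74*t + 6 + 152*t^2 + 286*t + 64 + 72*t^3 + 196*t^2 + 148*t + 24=72*t^3 + 348*t^2 + 360*t + 84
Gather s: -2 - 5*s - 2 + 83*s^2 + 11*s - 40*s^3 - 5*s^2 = -40*s^3 + 78*s^2 + 6*s - 4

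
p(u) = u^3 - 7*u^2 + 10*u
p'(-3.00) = 79.00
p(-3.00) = -120.00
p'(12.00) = 274.00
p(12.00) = 840.00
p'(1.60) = -4.72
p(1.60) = 2.18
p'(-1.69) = 42.23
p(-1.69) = -41.72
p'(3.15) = -4.33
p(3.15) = -6.70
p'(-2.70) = 69.67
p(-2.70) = -97.71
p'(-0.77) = 22.56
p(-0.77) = -12.31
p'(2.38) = -6.33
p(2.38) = -2.37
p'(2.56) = -6.18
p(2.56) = -3.50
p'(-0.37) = 15.59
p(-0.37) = -4.71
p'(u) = 3*u^2 - 14*u + 10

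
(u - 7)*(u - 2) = u^2 - 9*u + 14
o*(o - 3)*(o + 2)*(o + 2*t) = o^4 + 2*o^3*t - o^3 - 2*o^2*t - 6*o^2 - 12*o*t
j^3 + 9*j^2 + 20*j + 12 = (j + 1)*(j + 2)*(j + 6)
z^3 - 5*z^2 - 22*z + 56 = (z - 7)*(z - 2)*(z + 4)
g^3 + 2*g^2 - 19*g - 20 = (g - 4)*(g + 1)*(g + 5)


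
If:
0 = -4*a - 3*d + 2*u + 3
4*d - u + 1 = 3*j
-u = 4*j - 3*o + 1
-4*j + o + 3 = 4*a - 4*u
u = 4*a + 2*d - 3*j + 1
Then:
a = 97/270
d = 97/135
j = 161/135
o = 91/45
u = 8/27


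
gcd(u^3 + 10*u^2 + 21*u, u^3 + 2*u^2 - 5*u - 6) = u + 3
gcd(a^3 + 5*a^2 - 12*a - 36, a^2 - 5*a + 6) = a - 3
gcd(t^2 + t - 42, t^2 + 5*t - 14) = t + 7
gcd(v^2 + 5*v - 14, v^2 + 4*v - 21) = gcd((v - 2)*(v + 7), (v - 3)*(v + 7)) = v + 7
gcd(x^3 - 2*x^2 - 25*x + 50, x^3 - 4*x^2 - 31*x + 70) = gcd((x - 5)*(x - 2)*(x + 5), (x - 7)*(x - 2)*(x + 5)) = x^2 + 3*x - 10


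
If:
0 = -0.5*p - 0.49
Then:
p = -0.98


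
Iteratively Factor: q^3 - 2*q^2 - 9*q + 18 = (q + 3)*(q^2 - 5*q + 6) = (q - 3)*(q + 3)*(q - 2)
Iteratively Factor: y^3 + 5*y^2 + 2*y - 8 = (y + 4)*(y^2 + y - 2) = (y - 1)*(y + 4)*(y + 2)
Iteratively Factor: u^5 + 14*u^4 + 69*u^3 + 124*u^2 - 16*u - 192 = (u + 4)*(u^4 + 10*u^3 + 29*u^2 + 8*u - 48) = (u - 1)*(u + 4)*(u^3 + 11*u^2 + 40*u + 48) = (u - 1)*(u + 4)^2*(u^2 + 7*u + 12) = (u - 1)*(u + 4)^3*(u + 3)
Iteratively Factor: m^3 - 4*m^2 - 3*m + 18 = (m - 3)*(m^2 - m - 6) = (m - 3)*(m + 2)*(m - 3)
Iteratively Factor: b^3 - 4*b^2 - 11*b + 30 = (b - 2)*(b^2 - 2*b - 15) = (b - 2)*(b + 3)*(b - 5)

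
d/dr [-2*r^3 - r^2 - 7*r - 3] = -6*r^2 - 2*r - 7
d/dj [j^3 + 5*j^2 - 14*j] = 3*j^2 + 10*j - 14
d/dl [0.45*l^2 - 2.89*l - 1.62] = 0.9*l - 2.89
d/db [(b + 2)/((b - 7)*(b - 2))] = (-b^2 - 4*b + 32)/(b^4 - 18*b^3 + 109*b^2 - 252*b + 196)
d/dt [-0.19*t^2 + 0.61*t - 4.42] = 0.61 - 0.38*t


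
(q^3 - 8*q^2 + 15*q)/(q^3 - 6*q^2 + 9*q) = (q - 5)/(q - 3)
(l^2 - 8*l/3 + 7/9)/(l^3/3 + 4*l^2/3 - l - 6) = (9*l^2 - 24*l + 7)/(3*(l^3 + 4*l^2 - 3*l - 18))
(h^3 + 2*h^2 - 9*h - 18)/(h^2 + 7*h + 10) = (h^2 - 9)/(h + 5)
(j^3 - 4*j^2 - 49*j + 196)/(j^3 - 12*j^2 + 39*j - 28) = (j + 7)/(j - 1)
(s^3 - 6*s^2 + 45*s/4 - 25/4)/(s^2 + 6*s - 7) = (s^2 - 5*s + 25/4)/(s + 7)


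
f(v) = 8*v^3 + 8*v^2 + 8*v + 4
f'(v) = 24*v^2 + 16*v + 8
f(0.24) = 6.49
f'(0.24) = 13.22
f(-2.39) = -78.64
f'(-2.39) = 106.85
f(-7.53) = -3018.30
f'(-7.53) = 1248.34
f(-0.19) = 2.71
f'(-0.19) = 5.83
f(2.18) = 142.34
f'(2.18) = 156.94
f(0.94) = 25.23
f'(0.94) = 44.25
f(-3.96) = -399.02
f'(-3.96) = 321.00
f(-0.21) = 2.60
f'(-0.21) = 5.70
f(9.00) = 6556.00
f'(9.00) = 2096.00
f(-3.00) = -164.00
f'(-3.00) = 176.00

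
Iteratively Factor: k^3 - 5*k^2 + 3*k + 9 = (k - 3)*(k^2 - 2*k - 3) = (k - 3)^2*(k + 1)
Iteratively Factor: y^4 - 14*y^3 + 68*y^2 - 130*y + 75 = (y - 3)*(y^3 - 11*y^2 + 35*y - 25) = (y - 5)*(y - 3)*(y^2 - 6*y + 5) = (y - 5)^2*(y - 3)*(y - 1)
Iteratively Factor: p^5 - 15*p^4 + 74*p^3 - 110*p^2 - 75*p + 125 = (p - 5)*(p^4 - 10*p^3 + 24*p^2 + 10*p - 25) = (p - 5)*(p + 1)*(p^3 - 11*p^2 + 35*p - 25) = (p - 5)^2*(p + 1)*(p^2 - 6*p + 5) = (p - 5)^3*(p + 1)*(p - 1)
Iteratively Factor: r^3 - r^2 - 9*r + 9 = (r - 3)*(r^2 + 2*r - 3) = (r - 3)*(r + 3)*(r - 1)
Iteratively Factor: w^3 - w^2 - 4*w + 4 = (w + 2)*(w^2 - 3*w + 2) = (w - 1)*(w + 2)*(w - 2)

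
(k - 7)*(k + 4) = k^2 - 3*k - 28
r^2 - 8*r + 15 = (r - 5)*(r - 3)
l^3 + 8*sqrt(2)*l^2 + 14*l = l*(l + sqrt(2))*(l + 7*sqrt(2))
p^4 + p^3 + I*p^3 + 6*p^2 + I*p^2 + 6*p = p*(p + 1)*(p - 2*I)*(p + 3*I)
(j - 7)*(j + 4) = j^2 - 3*j - 28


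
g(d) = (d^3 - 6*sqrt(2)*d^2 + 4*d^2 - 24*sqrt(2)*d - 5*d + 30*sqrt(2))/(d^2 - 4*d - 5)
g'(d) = (4 - 2*d)*(d^3 - 6*sqrt(2)*d^2 + 4*d^2 - 24*sqrt(2)*d - 5*d + 30*sqrt(2))/(d^2 - 4*d - 5)^2 + (3*d^2 - 12*sqrt(2)*d + 8*d - 24*sqrt(2) - 5)/(d^2 - 4*d - 5)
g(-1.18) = 72.36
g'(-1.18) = 391.95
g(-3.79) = 2.90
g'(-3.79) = 2.93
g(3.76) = 19.36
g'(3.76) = 16.67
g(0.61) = -2.44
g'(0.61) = 7.08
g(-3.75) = 3.02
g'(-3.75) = 2.98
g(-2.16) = 11.50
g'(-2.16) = 10.85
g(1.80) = 4.06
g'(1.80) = 4.88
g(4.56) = 54.61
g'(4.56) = 121.43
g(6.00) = -19.53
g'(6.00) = 24.49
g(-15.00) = -13.42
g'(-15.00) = 1.12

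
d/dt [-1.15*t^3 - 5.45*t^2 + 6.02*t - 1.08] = -3.45*t^2 - 10.9*t + 6.02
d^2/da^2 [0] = 0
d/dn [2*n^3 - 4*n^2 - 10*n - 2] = 6*n^2 - 8*n - 10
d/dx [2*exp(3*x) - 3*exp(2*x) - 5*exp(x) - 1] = (6*exp(2*x) - 6*exp(x) - 5)*exp(x)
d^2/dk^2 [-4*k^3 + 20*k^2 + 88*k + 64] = 40 - 24*k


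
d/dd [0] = 0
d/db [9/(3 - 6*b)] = 6/(2*b - 1)^2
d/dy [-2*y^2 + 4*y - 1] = 4 - 4*y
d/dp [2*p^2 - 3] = 4*p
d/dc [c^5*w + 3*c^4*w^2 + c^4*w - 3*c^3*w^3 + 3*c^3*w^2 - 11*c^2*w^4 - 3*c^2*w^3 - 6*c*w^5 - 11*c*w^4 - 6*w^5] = w*(5*c^4 + 12*c^3*w + 4*c^3 - 9*c^2*w^2 + 9*c^2*w - 22*c*w^3 - 6*c*w^2 - 6*w^4 - 11*w^3)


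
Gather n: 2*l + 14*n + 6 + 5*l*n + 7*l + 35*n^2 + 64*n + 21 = 9*l + 35*n^2 + n*(5*l + 78) + 27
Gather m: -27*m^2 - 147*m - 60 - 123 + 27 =-27*m^2 - 147*m - 156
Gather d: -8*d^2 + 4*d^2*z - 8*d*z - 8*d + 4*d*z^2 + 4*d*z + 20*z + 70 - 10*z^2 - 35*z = d^2*(4*z - 8) + d*(4*z^2 - 4*z - 8) - 10*z^2 - 15*z + 70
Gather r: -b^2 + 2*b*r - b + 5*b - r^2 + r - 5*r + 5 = -b^2 + 4*b - r^2 + r*(2*b - 4) + 5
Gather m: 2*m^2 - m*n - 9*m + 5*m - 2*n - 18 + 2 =2*m^2 + m*(-n - 4) - 2*n - 16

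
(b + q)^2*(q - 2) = b^2*q - 2*b^2 + 2*b*q^2 - 4*b*q + q^3 - 2*q^2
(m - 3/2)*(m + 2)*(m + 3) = m^3 + 7*m^2/2 - 3*m/2 - 9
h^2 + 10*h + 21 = (h + 3)*(h + 7)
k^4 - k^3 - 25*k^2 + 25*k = k*(k - 5)*(k - 1)*(k + 5)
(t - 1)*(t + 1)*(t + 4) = t^3 + 4*t^2 - t - 4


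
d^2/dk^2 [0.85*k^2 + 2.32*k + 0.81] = 1.70000000000000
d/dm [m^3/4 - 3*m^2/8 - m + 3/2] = 3*m^2/4 - 3*m/4 - 1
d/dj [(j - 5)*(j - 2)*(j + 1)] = 3*j^2 - 12*j + 3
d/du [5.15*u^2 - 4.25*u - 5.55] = 10.3*u - 4.25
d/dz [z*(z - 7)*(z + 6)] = 3*z^2 - 2*z - 42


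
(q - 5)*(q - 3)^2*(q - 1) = q^4 - 12*q^3 + 50*q^2 - 84*q + 45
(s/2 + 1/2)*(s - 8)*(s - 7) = s^3/2 - 7*s^2 + 41*s/2 + 28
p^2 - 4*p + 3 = (p - 3)*(p - 1)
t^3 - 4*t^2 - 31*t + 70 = (t - 7)*(t - 2)*(t + 5)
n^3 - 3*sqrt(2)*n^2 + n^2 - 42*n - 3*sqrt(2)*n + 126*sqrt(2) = (n - 6)*(n + 7)*(n - 3*sqrt(2))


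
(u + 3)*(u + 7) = u^2 + 10*u + 21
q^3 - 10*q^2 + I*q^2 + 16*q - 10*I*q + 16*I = (q - 8)*(q - 2)*(q + I)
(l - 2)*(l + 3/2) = l^2 - l/2 - 3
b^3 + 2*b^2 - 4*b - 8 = (b - 2)*(b + 2)^2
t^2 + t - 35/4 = (t - 5/2)*(t + 7/2)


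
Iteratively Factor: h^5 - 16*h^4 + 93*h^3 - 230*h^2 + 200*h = (h - 5)*(h^4 - 11*h^3 + 38*h^2 - 40*h) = (h - 5)^2*(h^3 - 6*h^2 + 8*h) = (h - 5)^2*(h - 2)*(h^2 - 4*h) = h*(h - 5)^2*(h - 2)*(h - 4)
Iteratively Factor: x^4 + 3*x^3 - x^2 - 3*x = (x)*(x^3 + 3*x^2 - x - 3) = x*(x - 1)*(x^2 + 4*x + 3) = x*(x - 1)*(x + 3)*(x + 1)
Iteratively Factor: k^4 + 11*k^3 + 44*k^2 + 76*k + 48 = (k + 2)*(k^3 + 9*k^2 + 26*k + 24) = (k + 2)^2*(k^2 + 7*k + 12) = (k + 2)^2*(k + 4)*(k + 3)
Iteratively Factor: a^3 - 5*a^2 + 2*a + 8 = (a - 4)*(a^2 - a - 2) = (a - 4)*(a - 2)*(a + 1)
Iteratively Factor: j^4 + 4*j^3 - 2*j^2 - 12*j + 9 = (j + 3)*(j^3 + j^2 - 5*j + 3) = (j + 3)^2*(j^2 - 2*j + 1) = (j - 1)*(j + 3)^2*(j - 1)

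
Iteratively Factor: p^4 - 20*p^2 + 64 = (p + 4)*(p^3 - 4*p^2 - 4*p + 16) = (p + 2)*(p + 4)*(p^2 - 6*p + 8) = (p - 4)*(p + 2)*(p + 4)*(p - 2)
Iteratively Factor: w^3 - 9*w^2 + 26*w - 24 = (w - 4)*(w^2 - 5*w + 6) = (w - 4)*(w - 3)*(w - 2)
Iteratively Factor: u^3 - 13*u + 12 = (u + 4)*(u^2 - 4*u + 3) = (u - 3)*(u + 4)*(u - 1)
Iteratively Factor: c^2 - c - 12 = (c - 4)*(c + 3)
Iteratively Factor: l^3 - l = (l - 1)*(l^2 + l) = l*(l - 1)*(l + 1)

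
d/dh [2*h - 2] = 2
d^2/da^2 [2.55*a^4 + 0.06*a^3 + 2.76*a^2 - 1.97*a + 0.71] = 30.6*a^2 + 0.36*a + 5.52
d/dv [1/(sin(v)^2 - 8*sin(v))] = 2*(4 - sin(v))*cos(v)/((sin(v) - 8)^2*sin(v)^2)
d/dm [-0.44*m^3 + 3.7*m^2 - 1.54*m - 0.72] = -1.32*m^2 + 7.4*m - 1.54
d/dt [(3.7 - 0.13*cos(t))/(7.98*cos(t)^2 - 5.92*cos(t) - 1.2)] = (-1.0374*cos(t)^2 + 59.052*cos(t) - 22.06)*sin(t)/(63.6804*cos(t)^4 - 94.4832*cos(t)^3 + 15.8944*cos(t)^2 + 14.208*cos(t) + 1.44)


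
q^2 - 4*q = q*(q - 4)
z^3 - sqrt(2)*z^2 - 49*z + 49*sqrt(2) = (z - 7)*(z + 7)*(z - sqrt(2))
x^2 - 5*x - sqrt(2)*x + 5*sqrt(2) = (x - 5)*(x - sqrt(2))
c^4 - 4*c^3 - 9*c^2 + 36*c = c*(c - 4)*(c - 3)*(c + 3)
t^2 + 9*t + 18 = (t + 3)*(t + 6)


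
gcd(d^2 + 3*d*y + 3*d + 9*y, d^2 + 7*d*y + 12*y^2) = d + 3*y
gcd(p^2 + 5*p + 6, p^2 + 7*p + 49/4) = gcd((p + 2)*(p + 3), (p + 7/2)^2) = 1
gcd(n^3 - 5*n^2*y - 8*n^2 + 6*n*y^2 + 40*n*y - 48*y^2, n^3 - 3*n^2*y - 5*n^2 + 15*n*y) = -n + 3*y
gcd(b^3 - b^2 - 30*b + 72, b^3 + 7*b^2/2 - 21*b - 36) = b^2 + 2*b - 24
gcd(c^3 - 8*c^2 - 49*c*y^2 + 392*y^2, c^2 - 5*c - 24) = c - 8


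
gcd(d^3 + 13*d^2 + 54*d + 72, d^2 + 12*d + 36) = d + 6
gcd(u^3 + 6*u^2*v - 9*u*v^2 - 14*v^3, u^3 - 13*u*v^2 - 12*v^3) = u + v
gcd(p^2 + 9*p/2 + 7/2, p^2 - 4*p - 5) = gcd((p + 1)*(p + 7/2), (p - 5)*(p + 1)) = p + 1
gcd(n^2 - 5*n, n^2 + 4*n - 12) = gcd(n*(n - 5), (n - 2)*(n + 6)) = 1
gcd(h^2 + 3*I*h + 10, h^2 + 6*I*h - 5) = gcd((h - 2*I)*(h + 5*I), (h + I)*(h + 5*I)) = h + 5*I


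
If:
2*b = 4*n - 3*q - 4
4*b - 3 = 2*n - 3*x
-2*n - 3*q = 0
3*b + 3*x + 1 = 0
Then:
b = 16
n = 6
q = -4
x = -49/3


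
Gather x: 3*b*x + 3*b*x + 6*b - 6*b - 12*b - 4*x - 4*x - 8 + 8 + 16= -12*b + x*(6*b - 8) + 16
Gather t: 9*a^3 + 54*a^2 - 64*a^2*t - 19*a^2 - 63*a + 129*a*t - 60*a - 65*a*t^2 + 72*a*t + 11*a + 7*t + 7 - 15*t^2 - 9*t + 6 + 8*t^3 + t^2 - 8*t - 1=9*a^3 + 35*a^2 - 112*a + 8*t^3 + t^2*(-65*a - 14) + t*(-64*a^2 + 201*a - 10) + 12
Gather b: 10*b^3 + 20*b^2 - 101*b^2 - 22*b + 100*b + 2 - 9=10*b^3 - 81*b^2 + 78*b - 7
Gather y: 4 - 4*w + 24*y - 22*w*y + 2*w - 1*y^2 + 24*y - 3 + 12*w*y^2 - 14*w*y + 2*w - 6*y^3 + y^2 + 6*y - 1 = 12*w*y^2 - 6*y^3 + y*(54 - 36*w)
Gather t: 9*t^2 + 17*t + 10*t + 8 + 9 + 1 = 9*t^2 + 27*t + 18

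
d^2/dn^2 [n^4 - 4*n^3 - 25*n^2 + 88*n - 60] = 12*n^2 - 24*n - 50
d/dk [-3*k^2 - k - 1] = -6*k - 1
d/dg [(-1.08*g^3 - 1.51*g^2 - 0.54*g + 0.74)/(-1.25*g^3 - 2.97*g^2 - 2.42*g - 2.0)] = (1.3201*g^4 + 3.8772*g^3 + 11.3054*g^2 + 10.4356*g + 2.8708)/(1.5625*g^6 + 7.425*g^5 + 14.8709*g^4 + 19.3748*g^3 + 17.7364*g^2 + 9.68*g + 4.0)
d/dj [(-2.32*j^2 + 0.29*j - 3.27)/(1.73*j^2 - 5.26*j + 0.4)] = (11.7015*j^2 + 9.4582*j - 17.0842)/(2.9929*j^4 - 18.1996*j^3 + 29.0516*j^2 - 4.208*j + 0.16)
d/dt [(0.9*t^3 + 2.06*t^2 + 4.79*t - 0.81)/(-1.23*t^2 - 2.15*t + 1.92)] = (-1.107*t^4 - 3.87*t^3 + 6.6467*t^2 + 5.9178*t + 7.4553)/(1.5129*t^4 + 5.289*t^3 - 0.1007*t^2 - 8.256*t + 3.6864)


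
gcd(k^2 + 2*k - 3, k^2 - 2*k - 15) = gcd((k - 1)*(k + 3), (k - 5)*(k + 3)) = k + 3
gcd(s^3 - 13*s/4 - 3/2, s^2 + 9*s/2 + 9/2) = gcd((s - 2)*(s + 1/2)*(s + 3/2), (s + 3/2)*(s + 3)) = s + 3/2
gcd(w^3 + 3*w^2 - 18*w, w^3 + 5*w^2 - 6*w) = w^2 + 6*w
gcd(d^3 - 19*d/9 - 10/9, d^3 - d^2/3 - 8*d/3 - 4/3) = d^2 + 5*d/3 + 2/3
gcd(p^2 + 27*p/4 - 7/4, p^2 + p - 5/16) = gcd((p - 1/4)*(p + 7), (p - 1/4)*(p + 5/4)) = p - 1/4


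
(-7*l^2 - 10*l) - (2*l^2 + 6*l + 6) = -9*l^2 - 16*l - 6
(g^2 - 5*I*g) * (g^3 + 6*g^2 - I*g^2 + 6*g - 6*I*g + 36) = g^5 + 6*g^4 - 6*I*g^4 + g^3 - 36*I*g^3 + 6*g^2 - 30*I*g^2 - 180*I*g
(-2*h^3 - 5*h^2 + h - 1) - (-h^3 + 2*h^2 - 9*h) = -h^3 - 7*h^2 + 10*h - 1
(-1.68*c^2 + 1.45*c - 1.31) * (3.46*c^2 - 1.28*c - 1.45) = -5.8128*c^4 + 7.1674*c^3 - 3.9526*c^2 - 0.4257*c + 1.8995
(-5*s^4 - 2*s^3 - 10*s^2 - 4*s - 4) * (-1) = 5*s^4 + 2*s^3 + 10*s^2 + 4*s + 4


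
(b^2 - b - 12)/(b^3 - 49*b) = (b^2 - b - 12)/(b*(b^2 - 49))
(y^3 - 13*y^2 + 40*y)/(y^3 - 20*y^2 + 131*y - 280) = y/(y - 7)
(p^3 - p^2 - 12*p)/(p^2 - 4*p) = p + 3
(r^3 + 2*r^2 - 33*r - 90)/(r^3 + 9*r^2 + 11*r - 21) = (r^2 - r - 30)/(r^2 + 6*r - 7)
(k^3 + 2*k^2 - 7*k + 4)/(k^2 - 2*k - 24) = (k^2 - 2*k + 1)/(k - 6)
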